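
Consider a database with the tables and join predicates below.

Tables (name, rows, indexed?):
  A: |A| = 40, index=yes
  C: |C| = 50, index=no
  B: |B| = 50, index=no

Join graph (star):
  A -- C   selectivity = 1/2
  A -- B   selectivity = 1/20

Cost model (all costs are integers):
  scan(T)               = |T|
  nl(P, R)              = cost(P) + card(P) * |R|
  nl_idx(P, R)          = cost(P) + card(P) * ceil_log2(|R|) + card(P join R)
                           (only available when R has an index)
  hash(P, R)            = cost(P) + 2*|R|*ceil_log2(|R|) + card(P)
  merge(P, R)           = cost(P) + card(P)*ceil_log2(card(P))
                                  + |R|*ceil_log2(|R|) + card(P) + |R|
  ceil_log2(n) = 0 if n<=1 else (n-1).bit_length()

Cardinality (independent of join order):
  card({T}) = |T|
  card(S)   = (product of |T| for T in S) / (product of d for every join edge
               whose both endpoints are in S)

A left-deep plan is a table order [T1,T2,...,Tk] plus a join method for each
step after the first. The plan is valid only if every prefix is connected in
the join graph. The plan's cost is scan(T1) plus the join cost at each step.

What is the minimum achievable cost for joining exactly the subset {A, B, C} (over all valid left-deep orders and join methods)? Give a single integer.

Selinger DP over subsets of {A,B,C}:
  {A}: scan cost=40, card=40
  {C}: scan cost=50, card=50
  {B}: scan cost=50, card=50
  {AC}: card=1000; try (A,hash)→580, (C,merge)→670, (C,hash)→680, (A,merge)→680, (A,nl_idx)→1350, (C,nl)→2040 …(+1); best=580 via (A,hash)
  {AB}: card=100; try (A,nl_idx)→450, (A,hash)→580, (B,merge)→670, (B,hash)→680, (A,merge)→680, (B,nl)→2040 …(+1); best=450 via (A,nl_idx)
  {ABC}: card=2500; try (C,hash)→1150, (C,merge)→1600, (B,hash)→2180, (C,nl)→5450, (B,merge)→11930, (B,nl)→50580; best=1150 via (C,hash)

1150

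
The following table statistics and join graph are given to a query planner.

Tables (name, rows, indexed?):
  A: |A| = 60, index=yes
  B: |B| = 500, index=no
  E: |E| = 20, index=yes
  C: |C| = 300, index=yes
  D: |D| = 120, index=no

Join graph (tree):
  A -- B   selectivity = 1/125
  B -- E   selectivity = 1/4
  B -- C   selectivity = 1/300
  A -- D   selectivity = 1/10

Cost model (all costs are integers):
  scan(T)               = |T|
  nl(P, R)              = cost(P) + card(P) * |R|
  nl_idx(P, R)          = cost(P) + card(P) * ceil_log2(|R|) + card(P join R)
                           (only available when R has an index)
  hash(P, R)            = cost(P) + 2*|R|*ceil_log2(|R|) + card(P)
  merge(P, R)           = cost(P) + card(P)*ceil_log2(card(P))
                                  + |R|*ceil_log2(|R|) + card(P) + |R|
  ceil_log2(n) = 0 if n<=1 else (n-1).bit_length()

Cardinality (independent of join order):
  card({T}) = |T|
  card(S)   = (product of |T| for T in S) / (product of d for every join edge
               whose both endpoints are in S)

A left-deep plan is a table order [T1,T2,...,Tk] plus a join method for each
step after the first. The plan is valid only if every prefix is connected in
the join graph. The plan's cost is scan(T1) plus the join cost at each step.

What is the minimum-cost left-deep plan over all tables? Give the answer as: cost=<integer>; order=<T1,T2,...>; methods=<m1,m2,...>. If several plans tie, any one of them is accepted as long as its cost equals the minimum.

cost=7440; order=B,A,C,E,D; methods=hash,nl_idx,hash,hash

Selinger DP (subsets sized 1..n):
  {A}: scan cost=60, card=60
  {B}: scan cost=500, card=500
  {E}: scan cost=20, card=20
  {C}: scan cost=300, card=300
  {D}: scan cost=120, card=120
  {AB}: card=240; try (A,hash)→1720, (A,nl_idx)→3740, (B,merge)→5480, (A,merge)→5920, (B,hash)→9120, (B,nl)→30060 …(+1); best=1720 via (A,hash)
  {AD}: card=720; try (A,hash)→960, (D,merge)→1440, (A,merge)→1500, (A,nl_idx)→1560, (D,hash)→1800, (D,nl)→7260 …(+1); best=960 via (A,hash)
  {BE}: card=2500; try (E,hash)→1200, (B,merge)→5140, (E,nl_idx)→5500, (E,merge)→5620, (B,hash)→9040, (B,nl)→10020 …(+1); best=1200 via (E,hash)
  {BC}: card=500; try (C,nl_idx)→5500, (C,hash)→6400, (B,merge)→8300, (C,merge)→8500, (B,hash)→9600, (B,nl)→150300 …(+1); best=5500 via (C,nl_idx)
  {ABE}: card=1200; try (E,hash)→2160, (E,merge)→4000, (E,nl_idx)→4120, (A,hash)→4420, (E,nl)→6520, (A,nl_idx)→17400 …(+2); best=2160 via (E,hash)
  {ABC}: card=240; try (C,nl_idx)→4120, (A,hash)→6720, (C,merge)→6880, (C,hash)→7360, (A,nl_idx)→8740, (A,merge)→10920 …(+2); best=4120 via (C,nl_idx)
  {ABD}: card=2880; try (D,hash)→3640, (D,merge)→4840, (B,hash)→10680, (B,merge)→13880, (D,nl)→30520, (B,nl)→360960; best=3640 via (D,hash)
  {BCE}: card=2500; try (E,hash)→6200, (C,hash)→9100, (E,nl_idx)→10500, (E,merge)→10620, (E,nl)→15500, (C,nl_idx)→26200 …(+2); best=6200 via (E,hash)
  {ABCE}: card=1200; try (E,hash)→4560, (E,merge)→6400, (E,nl_idx)→6520, (C,hash)→8760, (E,nl)→8920, (A,hash)→9420 …(+6); best=4560 via (E,hash)
  {ABDE}: card=14400; try (D,hash)→5040, (E,hash)→6720, (D,merge)→17520, (E,nl_idx)→32440, (E,merge)→41200, (E,nl)→61240 …(+1); best=5040 via (D,hash)
  {ABCD}: card=2880; try (D,hash)→6040, (D,merge)→7240, (C,hash)→11920, (C,nl_idx)→32440, (D,nl)→32920, (C,merge)→44080 …(+1); best=6040 via (D,hash)
  {ABCDE}: card=14400; try (D,hash)→7440, (E,hash)→9120, (D,merge)→19920, (C,hash)→24840, (E,nl_idx)→34840, (E,merge)→43600 …(+5); best=7440 via (D,hash)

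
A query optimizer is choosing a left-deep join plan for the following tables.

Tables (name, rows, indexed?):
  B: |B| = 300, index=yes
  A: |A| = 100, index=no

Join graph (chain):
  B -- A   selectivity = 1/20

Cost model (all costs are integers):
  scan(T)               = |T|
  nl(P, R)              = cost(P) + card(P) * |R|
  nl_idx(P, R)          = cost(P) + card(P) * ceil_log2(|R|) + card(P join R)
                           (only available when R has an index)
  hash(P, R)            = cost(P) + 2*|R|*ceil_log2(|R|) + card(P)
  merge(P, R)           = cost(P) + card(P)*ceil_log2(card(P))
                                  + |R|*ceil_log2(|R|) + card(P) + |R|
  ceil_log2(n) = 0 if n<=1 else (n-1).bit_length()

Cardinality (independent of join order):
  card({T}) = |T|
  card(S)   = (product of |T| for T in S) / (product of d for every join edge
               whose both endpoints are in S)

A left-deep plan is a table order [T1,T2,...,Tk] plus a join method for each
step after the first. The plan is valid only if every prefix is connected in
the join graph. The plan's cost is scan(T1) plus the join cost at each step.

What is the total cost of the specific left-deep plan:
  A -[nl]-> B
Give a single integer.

step 1: scan A: cost=100, card=100
step 2: join B via nl
    card(P join B) = 100*300/(20) = 1500
    cost = 100 + 100*300 = 30100

30100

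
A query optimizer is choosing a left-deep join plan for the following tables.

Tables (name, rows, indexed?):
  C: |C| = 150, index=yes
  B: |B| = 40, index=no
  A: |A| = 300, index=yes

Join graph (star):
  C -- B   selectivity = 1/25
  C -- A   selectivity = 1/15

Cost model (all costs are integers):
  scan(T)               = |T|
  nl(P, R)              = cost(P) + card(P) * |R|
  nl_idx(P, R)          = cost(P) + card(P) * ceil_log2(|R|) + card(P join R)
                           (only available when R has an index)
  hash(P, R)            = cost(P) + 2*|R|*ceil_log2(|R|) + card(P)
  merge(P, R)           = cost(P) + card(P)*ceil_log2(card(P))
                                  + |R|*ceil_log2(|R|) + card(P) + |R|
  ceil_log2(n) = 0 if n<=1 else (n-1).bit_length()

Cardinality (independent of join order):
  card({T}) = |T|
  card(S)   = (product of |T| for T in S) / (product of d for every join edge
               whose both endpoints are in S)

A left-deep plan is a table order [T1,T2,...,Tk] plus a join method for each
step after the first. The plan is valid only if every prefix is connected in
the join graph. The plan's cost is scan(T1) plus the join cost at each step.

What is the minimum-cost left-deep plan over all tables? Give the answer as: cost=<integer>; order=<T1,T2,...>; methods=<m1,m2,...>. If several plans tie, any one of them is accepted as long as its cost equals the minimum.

cost=5760; order=B,C,A; methods=nl_idx,merge

Selinger DP (subsets sized 1..n):
  {C}: scan cost=150, card=150
  {B}: scan cost=40, card=40
  {A}: scan cost=300, card=300
  {BC}: card=240; try (C,nl_idx)→600, (B,hash)→780, (C,merge)→1670, (B,merge)→1780, (C,hash)→2480, (C,nl)→6040 …(+1); best=600 via (C,nl_idx)
  {AC}: card=3000; try (C,hash)→3000, (A,merge)→4500, (A,nl_idx)→4500, (C,merge)→4650, (C,nl_idx)→5700, (A,hash)→5700 …(+2); best=3000 via (C,hash)
  {ABC}: card=4800; try (A,merge)→5760, (A,hash)→6240, (B,hash)→6480, (A,nl_idx)→7560, (B,merge)→42280, (A,nl)→72600 …(+1); best=5760 via (A,merge)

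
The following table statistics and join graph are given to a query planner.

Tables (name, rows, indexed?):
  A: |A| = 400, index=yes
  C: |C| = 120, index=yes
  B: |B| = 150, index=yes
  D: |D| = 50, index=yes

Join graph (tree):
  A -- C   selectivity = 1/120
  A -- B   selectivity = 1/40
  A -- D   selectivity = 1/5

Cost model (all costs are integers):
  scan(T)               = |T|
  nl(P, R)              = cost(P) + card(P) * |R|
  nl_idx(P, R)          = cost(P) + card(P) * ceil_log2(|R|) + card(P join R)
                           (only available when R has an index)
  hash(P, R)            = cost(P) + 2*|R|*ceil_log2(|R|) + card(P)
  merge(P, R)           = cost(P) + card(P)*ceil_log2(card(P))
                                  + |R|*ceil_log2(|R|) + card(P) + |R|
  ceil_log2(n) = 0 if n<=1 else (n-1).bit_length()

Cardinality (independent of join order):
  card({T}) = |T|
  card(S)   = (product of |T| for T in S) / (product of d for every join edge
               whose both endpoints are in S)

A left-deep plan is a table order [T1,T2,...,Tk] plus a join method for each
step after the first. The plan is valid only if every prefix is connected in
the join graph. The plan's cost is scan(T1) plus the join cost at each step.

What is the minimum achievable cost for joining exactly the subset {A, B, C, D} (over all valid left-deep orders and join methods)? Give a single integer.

6500

Selinger DP over subsets of {A,B,C,D}:
  {A}: scan cost=400, card=400
  {C}: scan cost=120, card=120
  {B}: scan cost=150, card=150
  {D}: scan cost=50, card=50
  {AC}: card=400; try (A,nl_idx)→1600, (C,hash)→2480, (C,nl_idx)→3600, (A,merge)→5080, (C,merge)→5360, (A,hash)→7440 …(+2); best=1600 via (A,nl_idx)
  {AB}: card=1500; try (A,nl_idx)→3000, (B,hash)→3200, (B,nl_idx)→5100, (A,merge)→5500, (B,merge)→5750, (A,hash)→7500 …(+2); best=3000 via (A,nl_idx)
  {AD}: card=4000; try (D,hash)→1400, (A,merge)→4400, (A,nl_idx)→4500, (D,merge)→4750, (D,nl_idx)→6800, (A,hash)→7300 …(+2); best=1400 via (D,hash)
  {ABC}: card=1500; try (B,hash)→4400, (C,hash)→6180, (B,nl_idx)→6300, (B,merge)→6950, (C,nl_idx)→15000, (C,merge)→21960 …(+2); best=4400 via (B,hash)
  {ACD}: card=4000; try (D,hash)→2600, (D,merge)→5950, (C,hash)→7080, (D,nl_idx)→8000, (D,nl)→21600, (C,nl_idx)→33400 …(+2); best=2600 via (D,hash)
  {ABD}: card=15000; try (D,hash)→5100, (B,hash)→7800, (D,merge)→21350, (D,nl_idx)→27000, (B,nl_idx)→48400, (B,merge)→54750 …(+2); best=5100 via (D,hash)
  {ABCD}: card=15000; try (D,hash)→6500, (B,hash)→9000, (C,hash)→21780, (D,merge)→22750, (D,nl_idx)→28400, (B,nl_idx)→49600 …(+6); best=6500 via (D,hash)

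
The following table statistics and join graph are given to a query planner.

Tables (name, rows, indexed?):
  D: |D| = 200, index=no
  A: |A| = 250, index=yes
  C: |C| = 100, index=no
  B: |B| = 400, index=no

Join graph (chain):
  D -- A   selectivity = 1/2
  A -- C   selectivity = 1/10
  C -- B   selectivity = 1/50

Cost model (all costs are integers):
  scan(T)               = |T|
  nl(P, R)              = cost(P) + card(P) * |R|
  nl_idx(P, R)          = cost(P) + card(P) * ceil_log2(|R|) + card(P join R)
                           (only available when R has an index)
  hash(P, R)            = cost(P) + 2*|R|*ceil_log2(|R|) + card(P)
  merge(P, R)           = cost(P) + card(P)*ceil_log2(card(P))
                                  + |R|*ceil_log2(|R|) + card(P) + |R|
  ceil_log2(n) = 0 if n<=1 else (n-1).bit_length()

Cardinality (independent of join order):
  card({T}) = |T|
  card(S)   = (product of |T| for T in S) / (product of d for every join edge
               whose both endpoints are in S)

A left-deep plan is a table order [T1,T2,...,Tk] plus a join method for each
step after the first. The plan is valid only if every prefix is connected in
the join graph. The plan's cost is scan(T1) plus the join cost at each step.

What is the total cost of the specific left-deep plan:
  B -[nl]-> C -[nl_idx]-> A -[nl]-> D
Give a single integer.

step 1: scan B: cost=400, card=400
step 2: join C via nl
    card(P join C) = 400*100/(50) = 800
    cost = 400 + 400*100 = 40400
step 3: join A via nl_idx
    card(P join A) = 800*250/(10) = 20000
    cost = 40400 + 800*8 + 20000 = 66800
step 4: join D via nl
    card(P join D) = 20000*200/(2) = 2000000
    cost = 66800 + 20000*200 = 4066800

4066800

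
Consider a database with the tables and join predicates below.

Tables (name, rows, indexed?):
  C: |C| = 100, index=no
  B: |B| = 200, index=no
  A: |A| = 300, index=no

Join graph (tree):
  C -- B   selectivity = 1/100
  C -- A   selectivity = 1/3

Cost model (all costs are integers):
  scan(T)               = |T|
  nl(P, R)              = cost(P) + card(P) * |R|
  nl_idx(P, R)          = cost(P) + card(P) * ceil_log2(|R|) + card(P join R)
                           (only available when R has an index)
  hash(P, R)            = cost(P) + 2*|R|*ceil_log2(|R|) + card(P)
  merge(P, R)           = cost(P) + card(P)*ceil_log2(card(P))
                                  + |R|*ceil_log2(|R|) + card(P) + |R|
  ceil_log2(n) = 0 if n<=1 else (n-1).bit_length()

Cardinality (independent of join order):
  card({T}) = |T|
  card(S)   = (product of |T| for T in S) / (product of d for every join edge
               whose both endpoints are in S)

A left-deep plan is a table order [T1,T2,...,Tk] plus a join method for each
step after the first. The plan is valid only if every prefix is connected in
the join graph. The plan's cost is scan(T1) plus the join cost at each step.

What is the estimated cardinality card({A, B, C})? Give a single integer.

20000

Tables in S: A(300), B(200), C(100)
Edges inside S: C-B(d=100), C-A(d=3)
numerator = 300 * 200 * 100 = 6000000
denominator = 100 * 3 = 300
card(S) = 6000000 / 300 = 20000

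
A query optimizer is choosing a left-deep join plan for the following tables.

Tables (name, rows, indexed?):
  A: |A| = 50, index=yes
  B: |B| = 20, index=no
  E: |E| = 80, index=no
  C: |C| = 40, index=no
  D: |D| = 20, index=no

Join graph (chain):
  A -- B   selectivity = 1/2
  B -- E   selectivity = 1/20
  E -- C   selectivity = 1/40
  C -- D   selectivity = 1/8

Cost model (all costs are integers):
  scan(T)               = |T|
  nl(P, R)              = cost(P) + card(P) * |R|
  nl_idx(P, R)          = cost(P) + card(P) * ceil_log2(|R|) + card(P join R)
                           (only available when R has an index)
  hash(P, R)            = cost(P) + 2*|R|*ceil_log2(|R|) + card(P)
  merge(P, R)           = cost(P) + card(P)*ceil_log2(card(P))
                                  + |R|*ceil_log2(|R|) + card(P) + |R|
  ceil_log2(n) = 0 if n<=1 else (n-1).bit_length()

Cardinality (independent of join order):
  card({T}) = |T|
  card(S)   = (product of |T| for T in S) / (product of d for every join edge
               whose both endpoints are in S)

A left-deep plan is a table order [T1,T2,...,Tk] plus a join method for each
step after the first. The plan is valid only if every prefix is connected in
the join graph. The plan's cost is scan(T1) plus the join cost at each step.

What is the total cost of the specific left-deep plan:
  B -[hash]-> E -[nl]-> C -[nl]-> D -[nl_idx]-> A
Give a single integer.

step 1: scan B: cost=20, card=20
step 2: join E via hash
    card(P join E) = 20*80/(20) = 80
    cost = 20 + 2*80*7 + 20 = 1160
step 3: join C via nl
    card(P join C) = 80*40/(40) = 80
    cost = 1160 + 80*40 = 4360
step 4: join D via nl
    card(P join D) = 80*20/(8) = 200
    cost = 4360 + 80*20 = 5960
step 5: join A via nl_idx
    card(P join A) = 200*50/(2) = 5000
    cost = 5960 + 200*6 + 5000 = 12160

12160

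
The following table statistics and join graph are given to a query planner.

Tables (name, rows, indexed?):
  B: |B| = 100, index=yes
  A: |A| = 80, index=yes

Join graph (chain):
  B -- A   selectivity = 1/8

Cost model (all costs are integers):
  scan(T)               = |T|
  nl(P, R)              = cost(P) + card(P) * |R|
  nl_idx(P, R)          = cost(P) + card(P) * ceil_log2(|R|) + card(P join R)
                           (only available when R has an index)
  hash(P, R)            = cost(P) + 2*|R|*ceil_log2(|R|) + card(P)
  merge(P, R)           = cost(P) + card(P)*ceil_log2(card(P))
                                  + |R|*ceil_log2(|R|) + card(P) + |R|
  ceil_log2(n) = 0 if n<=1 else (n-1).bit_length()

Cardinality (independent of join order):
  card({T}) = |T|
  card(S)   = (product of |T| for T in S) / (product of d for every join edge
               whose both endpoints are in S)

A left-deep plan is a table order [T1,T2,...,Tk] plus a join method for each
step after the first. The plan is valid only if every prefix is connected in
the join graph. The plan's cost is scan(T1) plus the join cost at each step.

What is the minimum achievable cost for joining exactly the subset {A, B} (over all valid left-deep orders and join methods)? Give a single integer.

1320

Selinger DP over subsets of {A,B}:
  {B}: scan cost=100, card=100
  {A}: scan cost=80, card=80
  {AB}: card=1000; try (A,hash)→1320, (B,merge)→1520, (A,merge)→1540, (B,hash)→1560, (B,nl_idx)→1640, (A,nl_idx)→1800 …(+2); best=1320 via (A,hash)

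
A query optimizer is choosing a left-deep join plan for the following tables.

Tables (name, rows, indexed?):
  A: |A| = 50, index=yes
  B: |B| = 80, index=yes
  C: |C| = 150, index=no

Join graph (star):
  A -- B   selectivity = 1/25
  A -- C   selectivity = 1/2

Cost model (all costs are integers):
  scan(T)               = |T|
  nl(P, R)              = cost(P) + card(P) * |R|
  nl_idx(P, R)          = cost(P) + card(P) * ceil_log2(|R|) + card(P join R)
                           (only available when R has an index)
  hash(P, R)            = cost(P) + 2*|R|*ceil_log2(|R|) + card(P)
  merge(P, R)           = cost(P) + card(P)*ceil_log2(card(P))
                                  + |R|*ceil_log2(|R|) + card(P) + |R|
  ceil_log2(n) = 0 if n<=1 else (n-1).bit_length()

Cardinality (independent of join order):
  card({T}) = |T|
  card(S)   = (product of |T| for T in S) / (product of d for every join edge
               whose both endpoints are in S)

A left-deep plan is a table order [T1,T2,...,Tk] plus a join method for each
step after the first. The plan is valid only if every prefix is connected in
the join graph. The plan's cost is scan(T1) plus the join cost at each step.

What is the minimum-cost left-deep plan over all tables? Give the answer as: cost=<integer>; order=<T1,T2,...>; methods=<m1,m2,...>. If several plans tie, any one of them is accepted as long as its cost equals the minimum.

cost=3120; order=A,B,C; methods=nl_idx,hash

Selinger DP (subsets sized 1..n):
  {A}: scan cost=50, card=50
  {B}: scan cost=80, card=80
  {C}: scan cost=150, card=150
  {AB}: card=160; try (B,nl_idx)→560, (A,nl_idx)→720, (A,hash)→760, (B,merge)→1040, (A,merge)→1070, (B,hash)→1220 …(+2); best=560 via (B,nl_idx)
  {AC}: card=3750; try (A,hash)→900, (C,merge)→1750, (A,merge)→1850, (C,hash)→2500, (A,nl_idx)→4800, (C,nl)→7550 …(+1); best=900 via (A,hash)
  {ABC}: card=12000; try (C,hash)→3120, (C,merge)→3350, (B,hash)→5770, (C,nl)→24560, (B,nl_idx)→39150, (B,merge)→50290 …(+1); best=3120 via (C,hash)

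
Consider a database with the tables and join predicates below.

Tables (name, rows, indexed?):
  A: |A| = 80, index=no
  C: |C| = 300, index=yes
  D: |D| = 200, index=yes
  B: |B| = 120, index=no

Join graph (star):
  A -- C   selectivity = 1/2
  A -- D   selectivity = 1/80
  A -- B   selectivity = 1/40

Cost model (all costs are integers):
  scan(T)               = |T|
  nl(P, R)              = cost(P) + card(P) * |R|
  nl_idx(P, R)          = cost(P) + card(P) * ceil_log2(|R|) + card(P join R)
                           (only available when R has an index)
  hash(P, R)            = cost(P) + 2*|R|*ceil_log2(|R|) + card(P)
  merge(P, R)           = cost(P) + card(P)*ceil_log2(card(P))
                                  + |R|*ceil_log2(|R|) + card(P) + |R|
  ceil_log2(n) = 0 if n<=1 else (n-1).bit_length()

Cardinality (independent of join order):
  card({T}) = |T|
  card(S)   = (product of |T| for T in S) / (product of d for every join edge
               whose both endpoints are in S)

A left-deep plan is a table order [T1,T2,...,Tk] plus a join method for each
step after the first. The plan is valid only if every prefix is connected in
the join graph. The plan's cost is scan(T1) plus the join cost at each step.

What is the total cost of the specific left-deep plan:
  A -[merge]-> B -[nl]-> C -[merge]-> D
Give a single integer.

687480

step 1: scan A: cost=80, card=80
step 2: join B via merge
    card(P join B) = 80*120/(40) = 240
    cost = 80 + 80*7 + 120*7 + 80 + 120 = 1680
step 3: join C via nl
    card(P join C) = 240*300/(2) = 36000
    cost = 1680 + 240*300 = 73680
step 4: join D via merge
    card(P join D) = 36000*200/(80) = 90000
    cost = 73680 + 36000*16 + 200*8 + 36000 + 200 = 687480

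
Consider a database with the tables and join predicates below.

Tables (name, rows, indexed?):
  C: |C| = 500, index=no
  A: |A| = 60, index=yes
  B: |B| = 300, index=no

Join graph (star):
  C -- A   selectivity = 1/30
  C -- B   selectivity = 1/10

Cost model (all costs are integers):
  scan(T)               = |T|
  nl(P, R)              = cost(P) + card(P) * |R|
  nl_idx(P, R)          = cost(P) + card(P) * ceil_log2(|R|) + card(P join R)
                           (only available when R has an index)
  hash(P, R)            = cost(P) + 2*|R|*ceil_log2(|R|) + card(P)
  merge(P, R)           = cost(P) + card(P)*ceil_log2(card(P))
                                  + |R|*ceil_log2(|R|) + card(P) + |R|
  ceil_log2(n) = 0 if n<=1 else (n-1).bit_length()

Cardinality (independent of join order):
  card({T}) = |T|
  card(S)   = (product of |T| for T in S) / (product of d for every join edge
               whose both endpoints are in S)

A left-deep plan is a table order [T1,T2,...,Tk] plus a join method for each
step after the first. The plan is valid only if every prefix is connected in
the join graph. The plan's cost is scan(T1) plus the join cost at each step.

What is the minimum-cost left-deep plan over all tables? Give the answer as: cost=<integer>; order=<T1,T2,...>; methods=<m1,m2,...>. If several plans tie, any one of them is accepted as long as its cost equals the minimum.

Selinger DP (subsets sized 1..n):
  {C}: scan cost=500, card=500
  {A}: scan cost=60, card=60
  {B}: scan cost=300, card=300
  {AC}: card=1000; try (A,hash)→1720, (A,nl_idx)→4500, (C,merge)→5480, (A,merge)→5920, (C,hash)→9120, (C,nl)→30060 …(+1); best=1720 via (A,hash)
  {BC}: card=15000; try (B,hash)→6400, (C,merge)→8300, (B,merge)→8500, (C,hash)→9600, (C,nl)→150300, (B,nl)→150500; best=6400 via (B,hash)
  {ABC}: card=30000; try (B,hash)→8120, (B,merge)→15720, (A,hash)→22120, (A,nl_idx)→126400, (A,merge)→231820, (B,nl)→301720 …(+1); best=8120 via (B,hash)

cost=8120; order=C,A,B; methods=hash,hash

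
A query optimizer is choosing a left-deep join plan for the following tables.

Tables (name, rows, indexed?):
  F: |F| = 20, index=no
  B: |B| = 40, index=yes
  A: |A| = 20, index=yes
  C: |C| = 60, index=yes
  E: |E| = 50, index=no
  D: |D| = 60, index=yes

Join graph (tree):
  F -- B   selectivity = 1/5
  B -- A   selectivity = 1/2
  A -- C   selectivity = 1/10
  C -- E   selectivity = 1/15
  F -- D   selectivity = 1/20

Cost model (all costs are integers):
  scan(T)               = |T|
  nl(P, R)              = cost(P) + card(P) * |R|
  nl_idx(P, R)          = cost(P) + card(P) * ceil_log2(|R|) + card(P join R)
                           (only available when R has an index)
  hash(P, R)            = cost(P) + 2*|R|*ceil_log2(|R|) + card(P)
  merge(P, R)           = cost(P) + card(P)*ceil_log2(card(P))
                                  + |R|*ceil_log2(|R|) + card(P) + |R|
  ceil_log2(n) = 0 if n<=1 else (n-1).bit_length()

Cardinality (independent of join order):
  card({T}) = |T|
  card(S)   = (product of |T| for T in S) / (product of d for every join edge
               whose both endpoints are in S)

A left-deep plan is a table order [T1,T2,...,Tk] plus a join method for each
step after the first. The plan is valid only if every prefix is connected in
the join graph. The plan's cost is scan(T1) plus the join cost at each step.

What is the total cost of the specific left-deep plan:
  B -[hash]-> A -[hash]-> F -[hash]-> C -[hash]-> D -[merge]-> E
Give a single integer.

step 1: scan B: cost=40, card=40
step 2: join A via hash
    card(P join A) = 40*20/(2) = 400
    cost = 40 + 2*20*5 + 40 = 280
step 3: join F via hash
    card(P join F) = 400*20/(5) = 1600
    cost = 280 + 2*20*5 + 400 = 880
step 4: join C via hash
    card(P join C) = 1600*60/(10) = 9600
    cost = 880 + 2*60*6 + 1600 = 3200
step 5: join D via hash
    card(P join D) = 9600*60/(20) = 28800
    cost = 3200 + 2*60*6 + 9600 = 13520
step 6: join E via merge
    card(P join E) = 28800*50/(15) = 96000
    cost = 13520 + 28800*15 + 50*6 + 28800 + 50 = 474670

474670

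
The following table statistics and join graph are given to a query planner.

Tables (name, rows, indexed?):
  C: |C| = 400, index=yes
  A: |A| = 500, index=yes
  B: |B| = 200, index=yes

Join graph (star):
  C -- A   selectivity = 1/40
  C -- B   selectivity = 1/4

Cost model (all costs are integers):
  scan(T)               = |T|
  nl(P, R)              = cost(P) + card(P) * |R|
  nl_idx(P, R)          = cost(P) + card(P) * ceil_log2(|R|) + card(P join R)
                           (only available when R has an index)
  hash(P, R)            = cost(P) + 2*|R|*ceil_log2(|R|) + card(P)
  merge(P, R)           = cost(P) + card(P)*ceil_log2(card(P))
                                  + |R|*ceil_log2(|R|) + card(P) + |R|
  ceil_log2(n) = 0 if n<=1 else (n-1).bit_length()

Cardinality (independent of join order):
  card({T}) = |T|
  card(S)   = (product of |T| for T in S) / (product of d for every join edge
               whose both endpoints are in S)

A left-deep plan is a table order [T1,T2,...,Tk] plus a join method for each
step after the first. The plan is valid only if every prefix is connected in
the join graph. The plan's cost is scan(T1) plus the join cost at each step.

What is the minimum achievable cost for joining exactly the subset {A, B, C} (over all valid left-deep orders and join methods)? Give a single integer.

16400

Selinger DP over subsets of {A,B,C}:
  {C}: scan cost=400, card=400
  {A}: scan cost=500, card=500
  {B}: scan cost=200, card=200
  {AC}: card=5000; try (C,hash)→8200, (A,nl_idx)→9000, (A,merge)→9400, (C,merge)→9500, (A,hash)→9800, (C,nl_idx)→10000 …(+2); best=8200 via (C,hash)
  {BC}: card=20000; try (B,hash)→4000, (C,merge)→6000, (B,merge)→6200, (C,hash)→7600, (C,nl_idx)→22000, (B,nl_idx)→23600 …(+2); best=4000 via (B,hash)
  {ABC}: card=250000; try (B,hash)→16400, (A,hash)→33000, (B,merge)→80000, (B,nl_idx)→298200, (A,merge)→329000, (A,nl_idx)→434000 …(+2); best=16400 via (B,hash)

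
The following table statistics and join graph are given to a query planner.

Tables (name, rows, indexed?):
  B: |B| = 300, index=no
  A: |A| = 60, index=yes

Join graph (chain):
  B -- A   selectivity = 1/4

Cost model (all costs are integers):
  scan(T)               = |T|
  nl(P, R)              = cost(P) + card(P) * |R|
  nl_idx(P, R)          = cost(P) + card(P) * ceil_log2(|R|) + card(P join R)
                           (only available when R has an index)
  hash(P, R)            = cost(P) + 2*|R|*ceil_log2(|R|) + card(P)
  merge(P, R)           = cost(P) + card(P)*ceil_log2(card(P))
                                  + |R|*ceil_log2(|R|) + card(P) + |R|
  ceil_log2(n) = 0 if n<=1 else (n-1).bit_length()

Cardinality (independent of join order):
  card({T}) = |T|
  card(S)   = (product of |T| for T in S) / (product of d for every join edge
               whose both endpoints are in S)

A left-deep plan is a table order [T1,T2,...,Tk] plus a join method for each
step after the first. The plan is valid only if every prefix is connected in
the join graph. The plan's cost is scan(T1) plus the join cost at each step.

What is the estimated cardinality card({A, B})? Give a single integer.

4500

Tables in S: A(60), B(300)
Edges inside S: B-A(d=4)
numerator = 60 * 300 = 18000
denominator = 4 = 4
card(S) = 18000 / 4 = 4500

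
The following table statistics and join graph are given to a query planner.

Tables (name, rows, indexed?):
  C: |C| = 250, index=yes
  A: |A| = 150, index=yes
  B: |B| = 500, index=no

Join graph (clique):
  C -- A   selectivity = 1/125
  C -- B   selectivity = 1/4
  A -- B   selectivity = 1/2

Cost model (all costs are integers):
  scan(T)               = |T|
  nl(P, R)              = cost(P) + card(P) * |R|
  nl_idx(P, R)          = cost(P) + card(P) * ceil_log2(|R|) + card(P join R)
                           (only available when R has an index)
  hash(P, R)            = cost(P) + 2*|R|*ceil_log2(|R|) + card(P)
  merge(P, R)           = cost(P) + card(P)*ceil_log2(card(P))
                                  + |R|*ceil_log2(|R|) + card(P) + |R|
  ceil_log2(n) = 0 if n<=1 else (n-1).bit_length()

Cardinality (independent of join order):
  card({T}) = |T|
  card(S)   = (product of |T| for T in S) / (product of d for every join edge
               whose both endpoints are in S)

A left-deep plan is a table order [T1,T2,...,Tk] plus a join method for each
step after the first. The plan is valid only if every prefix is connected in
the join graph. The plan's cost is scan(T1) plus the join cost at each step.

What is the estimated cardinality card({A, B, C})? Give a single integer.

18750

Tables in S: A(150), B(500), C(250)
Edges inside S: C-A(d=125), C-B(d=4), A-B(d=2)
numerator = 150 * 500 * 250 = 18750000
denominator = 125 * 4 * 2 = 1000
card(S) = 18750000 / 1000 = 18750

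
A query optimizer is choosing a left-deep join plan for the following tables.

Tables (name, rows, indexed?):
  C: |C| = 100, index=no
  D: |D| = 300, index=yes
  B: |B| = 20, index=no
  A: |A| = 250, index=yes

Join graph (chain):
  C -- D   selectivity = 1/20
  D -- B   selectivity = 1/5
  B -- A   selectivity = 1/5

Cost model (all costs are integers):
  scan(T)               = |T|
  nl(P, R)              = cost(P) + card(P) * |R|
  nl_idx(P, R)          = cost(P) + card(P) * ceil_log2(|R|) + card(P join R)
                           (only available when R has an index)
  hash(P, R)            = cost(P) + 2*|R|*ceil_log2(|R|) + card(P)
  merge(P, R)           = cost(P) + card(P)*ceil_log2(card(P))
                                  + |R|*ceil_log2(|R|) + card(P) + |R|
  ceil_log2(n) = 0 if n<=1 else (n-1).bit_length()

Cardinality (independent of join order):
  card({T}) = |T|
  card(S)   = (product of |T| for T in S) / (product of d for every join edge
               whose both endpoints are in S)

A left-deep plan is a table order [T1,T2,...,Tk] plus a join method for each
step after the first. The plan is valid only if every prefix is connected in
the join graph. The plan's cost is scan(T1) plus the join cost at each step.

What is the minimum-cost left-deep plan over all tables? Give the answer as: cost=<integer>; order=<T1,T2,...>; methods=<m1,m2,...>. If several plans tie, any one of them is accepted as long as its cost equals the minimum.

cost=13400; order=D,B,C,A; methods=hash,hash,hash

Selinger DP (subsets sized 1..n):
  {C}: scan cost=100, card=100
  {D}: scan cost=300, card=300
  {B}: scan cost=20, card=20
  {A}: scan cost=250, card=250
  {CD}: card=1500; try (C,hash)→2000, (D,nl_idx)→2500, (D,merge)→3900, (C,merge)→4100, (D,hash)→5600, (D,nl)→30100 …(+1); best=2000 via (C,hash)
  {BD}: card=1200; try (B,hash)→800, (D,nl_idx)→1400, (D,merge)→3140, (B,merge)→3420, (D,hash)→5440, (D,nl)→6020 …(+1); best=800 via (B,hash)
  {AB}: card=1000; try (B,hash)→700, (A,nl_idx)→1180, (A,merge)→2390, (B,merge)→2620, (A,hash)→4040, (A,nl)→5020 …(+1); best=700 via (B,hash)
  {BCD}: card=6000; try (C,hash)→3400, (B,hash)→3700, (C,merge)→16000, (B,merge)→20120, (B,nl)→32000, (C,nl)→120800; best=3400 via (C,hash)
  {ABD}: card=60000; try (A,hash)→6000, (D,hash)→7100, (D,merge)→14700, (A,merge)→17450, (D,nl_idx)→69700, (A,nl_idx)→70400 …(+2); best=6000 via (A,hash)
  {ABCD}: card=300000; try (A,hash)→13400, (C,hash)→67400, (A,merge)→89650, (A,nl_idx)→351400, (C,merge)→1026800, (A,nl)→1503400 …(+1); best=13400 via (A,hash)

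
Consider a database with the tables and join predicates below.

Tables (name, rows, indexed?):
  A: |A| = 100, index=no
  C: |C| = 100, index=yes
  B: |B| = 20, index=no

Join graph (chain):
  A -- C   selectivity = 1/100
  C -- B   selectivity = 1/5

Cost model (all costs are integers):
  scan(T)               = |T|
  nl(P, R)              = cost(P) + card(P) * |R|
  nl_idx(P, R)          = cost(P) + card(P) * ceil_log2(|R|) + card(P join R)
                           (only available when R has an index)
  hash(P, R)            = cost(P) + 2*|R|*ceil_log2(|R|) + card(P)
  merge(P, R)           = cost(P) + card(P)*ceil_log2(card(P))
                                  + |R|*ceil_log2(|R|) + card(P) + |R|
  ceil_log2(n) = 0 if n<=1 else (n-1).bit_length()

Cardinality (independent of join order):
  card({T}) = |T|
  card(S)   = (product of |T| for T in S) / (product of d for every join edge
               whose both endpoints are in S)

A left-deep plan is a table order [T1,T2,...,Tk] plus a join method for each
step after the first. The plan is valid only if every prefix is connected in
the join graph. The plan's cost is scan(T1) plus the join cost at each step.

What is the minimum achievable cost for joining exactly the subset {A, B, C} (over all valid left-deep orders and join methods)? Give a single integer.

1200

Selinger DP over subsets of {A,B,C}:
  {A}: scan cost=100, card=100
  {C}: scan cost=100, card=100
  {B}: scan cost=20, card=20
  {AC}: card=100; try (C,nl_idx)→900, (C,hash)→1600, (A,hash)→1600, (C,merge)→1700, (A,merge)→1700, (C,nl)→10100 …(+1); best=900 via (C,nl_idx)
  {BC}: card=400; try (B,hash)→400, (C,nl_idx)→560, (C,merge)→940, (B,merge)→1020, (C,hash)→1440, (C,nl)→2020 …(+1); best=400 via (B,hash)
  {ABC}: card=400; try (B,hash)→1200, (B,merge)→1820, (A,hash)→2200, (B,nl)→2900, (A,merge)→5200, (A,nl)→40400; best=1200 via (B,hash)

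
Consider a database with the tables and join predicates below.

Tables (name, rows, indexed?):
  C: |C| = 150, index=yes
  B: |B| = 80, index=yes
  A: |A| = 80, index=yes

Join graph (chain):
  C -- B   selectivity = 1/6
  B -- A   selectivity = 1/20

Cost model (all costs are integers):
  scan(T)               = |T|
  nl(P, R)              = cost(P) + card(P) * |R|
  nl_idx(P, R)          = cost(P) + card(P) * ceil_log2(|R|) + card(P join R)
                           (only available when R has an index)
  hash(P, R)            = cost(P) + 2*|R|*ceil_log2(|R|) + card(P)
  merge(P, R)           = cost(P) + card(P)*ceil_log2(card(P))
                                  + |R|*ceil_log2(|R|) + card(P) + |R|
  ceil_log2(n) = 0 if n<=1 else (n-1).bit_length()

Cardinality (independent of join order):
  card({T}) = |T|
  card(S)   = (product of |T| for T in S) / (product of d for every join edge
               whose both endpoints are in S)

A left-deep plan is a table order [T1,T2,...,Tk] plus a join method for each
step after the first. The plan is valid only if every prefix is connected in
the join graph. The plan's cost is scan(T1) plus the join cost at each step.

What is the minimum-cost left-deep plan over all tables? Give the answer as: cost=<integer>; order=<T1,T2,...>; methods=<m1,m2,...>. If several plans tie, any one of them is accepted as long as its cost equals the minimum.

Selinger DP (subsets sized 1..n):
  {C}: scan cost=150, card=150
  {B}: scan cost=80, card=80
  {A}: scan cost=80, card=80
  {BC}: card=2000; try (B,hash)→1420, (C,merge)→2070, (B,merge)→2140, (C,hash)→2560, (C,nl_idx)→2720, (B,nl_idx)→3200 …(+2); best=1420 via (B,hash)
  {AB}: card=320; try (B,nl_idx)→960, (A,nl_idx)→960, (B,hash)→1280, (A,hash)→1280, (B,merge)→1360, (A,merge)→1360 …(+2); best=960 via (B,nl_idx)
  {ABC}: card=8000; try (C,hash)→3680, (A,hash)→4540, (C,merge)→5510, (C,nl_idx)→11520, (A,nl_idx)→23420, (A,merge)→26060 …(+2); best=3680 via (C,hash)

cost=3680; order=A,B,C; methods=nl_idx,hash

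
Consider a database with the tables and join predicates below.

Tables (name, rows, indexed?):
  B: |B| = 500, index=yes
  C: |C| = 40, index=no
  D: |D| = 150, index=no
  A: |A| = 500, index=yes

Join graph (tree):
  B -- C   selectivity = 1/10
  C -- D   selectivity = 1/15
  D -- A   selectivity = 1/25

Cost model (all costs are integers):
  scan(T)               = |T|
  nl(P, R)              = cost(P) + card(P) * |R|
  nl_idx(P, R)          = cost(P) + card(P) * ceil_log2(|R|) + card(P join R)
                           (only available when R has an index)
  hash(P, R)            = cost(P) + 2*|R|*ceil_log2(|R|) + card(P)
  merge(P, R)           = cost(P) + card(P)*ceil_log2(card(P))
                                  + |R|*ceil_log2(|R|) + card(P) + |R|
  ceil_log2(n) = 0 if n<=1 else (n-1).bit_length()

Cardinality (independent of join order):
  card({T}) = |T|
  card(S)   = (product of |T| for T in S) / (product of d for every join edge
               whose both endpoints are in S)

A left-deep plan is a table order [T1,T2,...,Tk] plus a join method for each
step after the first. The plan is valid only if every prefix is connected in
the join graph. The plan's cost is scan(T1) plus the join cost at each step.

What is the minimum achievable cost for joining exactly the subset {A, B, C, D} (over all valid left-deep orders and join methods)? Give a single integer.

23880

Selinger DP over subsets of {A,B,C,D}:
  {B}: scan cost=500, card=500
  {C}: scan cost=40, card=40
  {D}: scan cost=150, card=150
  {A}: scan cost=500, card=500
  {BC}: card=2000; try (C,hash)→1480, (B,nl_idx)→2400, (B,merge)→5320, (C,merge)→5780, (B,hash)→9080, (B,nl)→20040 …(+1); best=1480 via (C,hash)
  {CD}: card=400; try (C,hash)→780, (D,merge)→1670, (C,merge)→1780, (D,hash)→2480, (D,nl)→6040, (C,nl)→6150; best=780 via (C,hash)
  {AD}: card=3000; try (D,hash)→3400, (A,nl_idx)→4500, (A,merge)→6500, (D,merge)→6850, (A,hash)→9300, (A,nl)→75150 …(+1); best=3400 via (D,hash)
  {BCD}: card=20000; try (D,hash)→5880, (B,merge)→9780, (B,hash)→10180, (B,nl_idx)→24380, (D,merge)→26830, (B,nl)→200780 …(+1); best=5880 via (D,hash)
  {ACD}: card=8000; try (C,hash)→6880, (A,merge)→9780, (A,hash)→10180, (A,nl_idx)→12380, (C,merge)→42680, (C,nl)→123400 …(+1); best=6880 via (C,hash)
  {ABCD}: card=400000; try (B,hash)→23880, (A,hash)→34880, (B,merge)→123880, (A,merge)→330880, (B,nl_idx)→478880, (A,nl_idx)→585880 …(+2); best=23880 via (B,hash)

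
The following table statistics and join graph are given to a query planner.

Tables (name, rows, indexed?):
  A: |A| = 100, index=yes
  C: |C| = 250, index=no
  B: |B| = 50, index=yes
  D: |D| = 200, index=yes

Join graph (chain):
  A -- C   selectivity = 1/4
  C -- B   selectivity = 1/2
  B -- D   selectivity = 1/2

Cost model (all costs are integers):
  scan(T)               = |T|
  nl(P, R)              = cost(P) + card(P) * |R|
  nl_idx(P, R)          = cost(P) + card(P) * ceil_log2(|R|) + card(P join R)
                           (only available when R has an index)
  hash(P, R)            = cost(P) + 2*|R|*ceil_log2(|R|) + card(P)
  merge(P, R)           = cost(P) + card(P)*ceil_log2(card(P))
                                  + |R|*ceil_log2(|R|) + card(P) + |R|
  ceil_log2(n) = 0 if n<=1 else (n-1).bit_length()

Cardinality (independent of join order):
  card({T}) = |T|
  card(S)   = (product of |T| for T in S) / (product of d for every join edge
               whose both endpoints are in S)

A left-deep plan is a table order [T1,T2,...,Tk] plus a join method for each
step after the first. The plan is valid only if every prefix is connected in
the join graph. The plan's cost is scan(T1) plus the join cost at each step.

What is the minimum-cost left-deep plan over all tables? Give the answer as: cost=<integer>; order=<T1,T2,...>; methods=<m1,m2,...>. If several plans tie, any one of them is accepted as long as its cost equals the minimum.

cost=168200; order=C,A,B,D; methods=hash,hash,hash

Selinger DP (subsets sized 1..n):
  {A}: scan cost=100, card=100
  {C}: scan cost=250, card=250
  {B}: scan cost=50, card=50
  {D}: scan cost=200, card=200
  {AC}: card=6250; try (A,hash)→1900, (C,merge)→3150, (A,merge)→3300, (C,hash)→4200, (A,nl_idx)→8250, (C,nl)→25100 …(+1); best=1900 via (A,hash)
  {BC}: card=6250; try (B,hash)→1100, (C,merge)→2650, (B,merge)→2850, (C,hash)→4100, (B,nl_idx)→8000, (C,nl)→12550 …(+1); best=1100 via (B,hash)
  {BD}: card=5000; try (B,hash)→1000, (D,merge)→2200, (B,merge)→2350, (D,hash)→3300, (D,nl_idx)→5450, (B,nl_idx)→6400 …(+2); best=1000 via (B,hash)
  {ABC}: card=156250; try (B,hash)→8750, (A,hash)→8750, (A,merge)→89400, (B,merge)→89750, (B,nl_idx)→195650, (A,nl_idx)→201100 …(+2); best=8750 via (B,hash)
  {BCD}: card=625000; try (C,hash)→10000, (D,hash)→10550, (C,merge)→73250, (D,merge)→90400, (D,nl_idx)→676100, (C,nl)→1251000 …(+1); best=10000 via (C,hash)
  {ABCD}: card=15625000; try (D,hash)→168200, (A,hash)→636400, (D,merge)→2979300, (A,merge)→13135800, (D,nl_idx)→16883750, (A,nl_idx)→20010000 …(+2); best=168200 via (D,hash)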